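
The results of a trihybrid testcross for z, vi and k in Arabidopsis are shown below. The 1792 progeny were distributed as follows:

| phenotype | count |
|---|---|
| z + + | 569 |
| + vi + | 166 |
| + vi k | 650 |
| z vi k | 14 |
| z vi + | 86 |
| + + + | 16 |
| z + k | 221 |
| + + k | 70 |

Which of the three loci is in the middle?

The two most frequent reciprocal classes, + vi k and z + +, are the parental types, so the F1 was + vi k / z + +.
The two rarest classes, z vi k and + + +, are the double crossovers. Comparing them with the parentals, only the z allele has switched, so z is the middle locus and the order is vi – z – k.

z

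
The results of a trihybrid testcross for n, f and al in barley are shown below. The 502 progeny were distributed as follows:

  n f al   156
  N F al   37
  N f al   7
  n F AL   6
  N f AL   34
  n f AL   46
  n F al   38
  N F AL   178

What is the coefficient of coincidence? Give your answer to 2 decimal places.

0.80

The two most frequent reciprocal classes, n f al and N F AL, are the parental types, so the F1 was n f al / N F AL.
The two rarest classes, N f al and n F AL, are the double crossovers. Comparing them with the parentals, only the n allele has switched, so n is the middle locus and the order is al – n – f.
al–n: (83 + 13)/502 = 0.1912; n–f: (72 + 13)/502 = 0.1693.
Expected DCO frequency = 0.1912 × 0.1693 ≈ 0.03237; observed = 13/502 ≈ 0.02590.
Coefficient of coincidence = 0.02590/0.03237 ≈ 0.80.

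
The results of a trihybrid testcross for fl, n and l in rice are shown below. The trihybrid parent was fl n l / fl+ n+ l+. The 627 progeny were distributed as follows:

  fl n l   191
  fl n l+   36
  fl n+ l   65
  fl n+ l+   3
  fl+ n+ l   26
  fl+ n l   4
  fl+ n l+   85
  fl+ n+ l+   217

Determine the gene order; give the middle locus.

fl

The two rarest classes, fl+ n l and fl n+ l+, are the double crossovers. Comparing them with the parentals, only the fl allele has switched, so fl is the middle locus and the order is n – fl – l.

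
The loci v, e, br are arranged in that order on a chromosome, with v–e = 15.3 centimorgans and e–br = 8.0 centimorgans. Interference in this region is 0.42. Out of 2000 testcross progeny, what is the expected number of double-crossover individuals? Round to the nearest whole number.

14

Map distances give recombination frequencies of 0.153 and 0.080 for the two intervals.
With interference 0.42 (so coincidence = 0.58), expected double-crossover frequency = 0.153 × 0.080 × 0.58 = 0.00710.
Expected number = 0.00710 × 2000 = 14.20 ≈ 14.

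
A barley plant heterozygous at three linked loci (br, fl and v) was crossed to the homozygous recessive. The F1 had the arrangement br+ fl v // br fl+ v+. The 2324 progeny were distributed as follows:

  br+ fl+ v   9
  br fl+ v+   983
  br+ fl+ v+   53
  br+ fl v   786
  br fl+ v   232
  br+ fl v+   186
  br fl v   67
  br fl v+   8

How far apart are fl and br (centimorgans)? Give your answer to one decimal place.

The two rarest classes, br+ fl+ v and br fl v+, are the double crossovers. Comparing them with the parentals, only the fl allele has switched, so fl is the middle locus and the order is br – fl – v.
Crossovers in the br–fl interval produce the single-crossover classes br fl v and br+ fl+ v+ (67 + 53 = 120) plus the double crossovers (17).
RF(br–fl) = (120 + 17) / 2324 = 137/2324 = 0.0590 → 5.9 centimorgans.

5.9 centimorgans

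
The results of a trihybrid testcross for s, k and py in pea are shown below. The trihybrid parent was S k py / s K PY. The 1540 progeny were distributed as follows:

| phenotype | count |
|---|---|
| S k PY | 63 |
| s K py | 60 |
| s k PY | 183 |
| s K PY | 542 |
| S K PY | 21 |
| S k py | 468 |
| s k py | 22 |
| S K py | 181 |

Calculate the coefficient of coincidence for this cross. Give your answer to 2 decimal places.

0.98

The two rarest classes, s k py and S K PY, are the double crossovers. Comparing them with the parentals, only the s allele has switched, so s is the middle locus and the order is k – s – py.
k–s: (364 + 43)/1540 = 0.2643; s–py: (123 + 43)/1540 = 0.1078.
Expected DCO frequency = 0.2643 × 0.1078 ≈ 0.02849; observed = 43/1540 ≈ 0.02792.
Coefficient of coincidence = 0.02792/0.02849 ≈ 0.98.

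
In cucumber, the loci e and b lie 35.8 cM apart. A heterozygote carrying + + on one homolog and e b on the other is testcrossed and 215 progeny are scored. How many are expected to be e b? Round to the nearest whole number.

A map distance of 35.8 cM corresponds to a recombination frequency of 0.358.
The F1 is + + / e b, so e b is a parental gamete class with expected frequency (1 − r)/2 = 0.642/2 = 0.3210.
Expected number = 0.3210 × 215 = 69.02 ≈ 69.

69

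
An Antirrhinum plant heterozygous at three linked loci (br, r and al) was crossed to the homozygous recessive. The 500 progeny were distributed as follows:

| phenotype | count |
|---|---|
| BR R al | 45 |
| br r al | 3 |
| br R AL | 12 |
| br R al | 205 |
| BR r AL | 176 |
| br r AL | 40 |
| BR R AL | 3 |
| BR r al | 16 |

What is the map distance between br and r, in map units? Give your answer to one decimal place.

18.2 map units

The two most frequent reciprocal classes, BR r AL and br R al, are the parental types, so the F1 was BR r AL / br R al.
The two rarest classes, BR R AL and br r al, are the double crossovers. Comparing them with the parentals, only the r allele has switched, so r is the middle locus and the order is al – r – br.
Crossovers in the r–br interval produce the single-crossover classes br r AL and BR R al (40 + 45 = 85) plus the double crossovers (6).
RF(r–br) = (85 + 6) / 500 = 91/500 = 0.1820 → 18.2 map units.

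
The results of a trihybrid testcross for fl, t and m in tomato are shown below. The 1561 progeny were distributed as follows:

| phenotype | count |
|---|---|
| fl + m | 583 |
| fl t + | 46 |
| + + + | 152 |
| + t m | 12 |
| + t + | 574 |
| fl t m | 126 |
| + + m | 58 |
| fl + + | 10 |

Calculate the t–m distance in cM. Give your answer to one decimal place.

19.2 cM

The two most frequent reciprocal classes, + t + and fl + m, are the parental types, so the F1 was + t + / fl + m.
The two rarest classes, + t m and fl + +, are the double crossovers. Comparing them with the parentals, only the m allele has switched, so m is the middle locus and the order is t – m – fl.
Crossovers in the t–m interval produce the single-crossover classes + + + and fl t m (152 + 126 = 278) plus the double crossovers (22).
RF(t–m) = (278 + 22) / 1561 = 300/1561 = 0.1922 → 19.2 cM.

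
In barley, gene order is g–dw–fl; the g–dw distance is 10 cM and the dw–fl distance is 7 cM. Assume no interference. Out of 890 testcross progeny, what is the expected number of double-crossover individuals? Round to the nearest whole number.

6

Map distances give recombination frequencies of 0.100 and 0.070 for the two intervals.
With no interference, expected double-crossover frequency = 0.100 × 0.070 = 0.00700.
Expected number = 0.00700 × 890 = 6.23 ≈ 6.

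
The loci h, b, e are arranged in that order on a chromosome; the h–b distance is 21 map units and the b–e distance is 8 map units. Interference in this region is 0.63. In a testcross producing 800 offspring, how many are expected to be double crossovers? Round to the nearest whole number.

5

Map distances give recombination frequencies of 0.210 and 0.080 for the two intervals.
With interference 0.63 (so coincidence = 0.37), expected double-crossover frequency = 0.210 × 0.080 × 0.37 = 0.00622.
Expected number = 0.00622 × 800 = 4.97 ≈ 5.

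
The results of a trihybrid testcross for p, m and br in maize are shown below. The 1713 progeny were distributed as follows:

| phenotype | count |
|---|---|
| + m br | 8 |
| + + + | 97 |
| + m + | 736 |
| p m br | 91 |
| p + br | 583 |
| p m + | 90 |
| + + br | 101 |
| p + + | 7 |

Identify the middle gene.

The two most frequent reciprocal classes, p + br and + m +, are the parental types, so the F1 was p + br / + m +.
The two rarest classes, p + + and + m br, are the double crossovers. Comparing them with the parentals, only the br allele has switched, so br is the middle locus and the order is p – br – m.

br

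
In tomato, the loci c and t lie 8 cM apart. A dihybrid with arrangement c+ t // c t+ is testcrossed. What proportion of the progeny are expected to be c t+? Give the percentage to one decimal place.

46.0%

A map distance of 8 cM corresponds to a recombination frequency of 0.080.
The F1 is c+ t / c t+, so c t+ is a parental gamete class with expected frequency (1 − r)/2 = 0.920/2 = 0.4600.
That is 0.4600 = 46.0% of the progeny.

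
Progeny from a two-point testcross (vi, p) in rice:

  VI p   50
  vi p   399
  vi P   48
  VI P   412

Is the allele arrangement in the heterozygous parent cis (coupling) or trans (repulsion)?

cis

The two most frequent classes are VI P (412) and vi p (399); these are the parental (non-recombinant) types.
So the F1 carried VI P on one chromosome and vi p on the other — the recessive alleles are on the same chromosome (cis / coupling).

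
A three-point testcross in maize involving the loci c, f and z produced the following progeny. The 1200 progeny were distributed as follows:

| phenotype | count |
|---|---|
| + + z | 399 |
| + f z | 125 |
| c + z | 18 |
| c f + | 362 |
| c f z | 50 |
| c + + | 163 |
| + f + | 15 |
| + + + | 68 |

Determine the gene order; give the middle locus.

c

The two most frequent reciprocal classes, + + z and c f +, are the parental types, so the F1 was + + z / c f +.
The two rarest classes, c + z and + f +, are the double crossovers. Comparing them with the parentals, only the c allele has switched, so c is the middle locus and the order is f – c – z.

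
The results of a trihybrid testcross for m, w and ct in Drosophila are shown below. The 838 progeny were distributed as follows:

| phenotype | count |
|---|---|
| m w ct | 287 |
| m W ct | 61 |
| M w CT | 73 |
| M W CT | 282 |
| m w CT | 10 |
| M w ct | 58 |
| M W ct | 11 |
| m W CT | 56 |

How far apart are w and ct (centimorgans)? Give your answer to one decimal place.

The two most frequent reciprocal classes, m w ct and M W CT, are the parental types, so the F1 was m w ct / M W CT.
The two rarest classes, m w CT and M W ct, are the double crossovers. Comparing them with the parentals, only the ct allele has switched, so ct is the middle locus and the order is m – ct – w.
Crossovers in the ct–w interval produce the single-crossover classes m W ct and M w CT (61 + 73 = 134) plus the double crossovers (21).
RF(ct–w) = (134 + 21) / 838 = 155/838 = 0.1850 → 18.5 centimorgans.

18.5 centimorgans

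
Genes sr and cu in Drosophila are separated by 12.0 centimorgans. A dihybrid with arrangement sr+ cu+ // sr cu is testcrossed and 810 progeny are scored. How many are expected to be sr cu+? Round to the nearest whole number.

49

A map distance of 12.0 centimorgans corresponds to a recombination frequency of 0.120.
The F1 is sr+ cu+ / sr cu, so sr cu+ is a recombinant gamete class with expected frequency r/2 = 0.120/2 = 0.0600.
Expected number = 0.0600 × 810 = 48.60 ≈ 49.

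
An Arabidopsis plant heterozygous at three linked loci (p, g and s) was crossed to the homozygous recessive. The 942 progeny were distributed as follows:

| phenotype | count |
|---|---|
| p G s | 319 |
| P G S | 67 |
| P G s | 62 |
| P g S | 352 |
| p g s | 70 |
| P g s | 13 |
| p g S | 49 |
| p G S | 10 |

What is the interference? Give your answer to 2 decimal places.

The two most frequent reciprocal classes, p G s and P g S, are the parental types, so the F1 was p G s / P g S.
The two rarest classes, p G S and P g s, are the double crossovers. Comparing them with the parentals, only the s allele has switched, so s is the middle locus and the order is g – s – p.
g–s: (137 + 23)/942 = 0.1699; s–p: (111 + 23)/942 = 0.1423.
Expected DCO frequency = 0.1699 × 0.1423 ≈ 0.02418; observed = 23/942 ≈ 0.02442.
Coefficient of coincidence = 0.02442/0.02418 ≈ 1.01; interference = 1 − 1.01 = -0.01.

-0.01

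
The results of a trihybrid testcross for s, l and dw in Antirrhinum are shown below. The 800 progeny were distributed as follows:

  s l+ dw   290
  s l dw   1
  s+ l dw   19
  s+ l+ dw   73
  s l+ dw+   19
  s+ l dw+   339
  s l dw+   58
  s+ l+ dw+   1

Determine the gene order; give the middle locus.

The two most frequent reciprocal classes, s l+ dw and s+ l dw+, are the parental types, so the F1 was s l+ dw / s+ l dw+.
The two rarest classes, s l dw and s+ l+ dw+, are the double crossovers. Comparing them with the parentals, only the l allele has switched, so l is the middle locus and the order is s – l – dw.

l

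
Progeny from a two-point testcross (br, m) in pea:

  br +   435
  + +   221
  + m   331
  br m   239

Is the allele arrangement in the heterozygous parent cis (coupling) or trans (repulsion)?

trans

The two most frequent classes are + m (331) and br + (435); these are the parental (non-recombinant) types.
So the F1 carried + m on one chromosome and br + on the other — the recessive alleles are on opposite chromosomes (trans / repulsion).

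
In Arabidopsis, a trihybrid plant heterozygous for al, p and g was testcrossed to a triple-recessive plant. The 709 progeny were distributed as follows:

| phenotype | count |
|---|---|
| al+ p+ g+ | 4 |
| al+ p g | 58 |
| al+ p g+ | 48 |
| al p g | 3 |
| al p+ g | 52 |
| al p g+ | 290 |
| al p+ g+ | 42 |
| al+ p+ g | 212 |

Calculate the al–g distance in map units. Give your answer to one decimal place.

15.1 map units

The two most frequent reciprocal classes, al+ p+ g and al p g+, are the parental types, so the F1 was al+ p+ g / al p g+.
The two rarest classes, al+ p+ g+ and al p g, are the double crossovers. Comparing them with the parentals, only the g allele has switched, so g is the middle locus and the order is al – g – p.
Crossovers in the al–g interval produce the single-crossover classes al p+ g and al+ p g+ (52 + 48 = 100) plus the double crossovers (7).
RF(al–g) = (100 + 7) / 709 = 107/709 = 0.1509 → 15.1 map units.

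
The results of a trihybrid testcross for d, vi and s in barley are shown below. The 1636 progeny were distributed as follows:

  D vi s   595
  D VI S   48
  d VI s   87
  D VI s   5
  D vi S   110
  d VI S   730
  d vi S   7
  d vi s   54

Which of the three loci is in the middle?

vi

The two most frequent reciprocal classes, d VI S and D vi s, are the parental types, so the F1 was d VI S / D vi s.
The two rarest classes, d vi S and D VI s, are the double crossovers. Comparing them with the parentals, only the vi allele has switched, so vi is the middle locus and the order is s – vi – d.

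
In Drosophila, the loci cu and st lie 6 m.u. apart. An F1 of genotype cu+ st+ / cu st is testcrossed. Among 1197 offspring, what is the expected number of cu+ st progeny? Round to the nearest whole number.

A map distance of 6 m.u. corresponds to a recombination frequency of 0.060.
The F1 is cu+ st+ / cu st, so cu+ st is a recombinant gamete class with expected frequency r/2 = 0.060/2 = 0.0300.
Expected number = 0.0300 × 1197 = 35.91 ≈ 36.

36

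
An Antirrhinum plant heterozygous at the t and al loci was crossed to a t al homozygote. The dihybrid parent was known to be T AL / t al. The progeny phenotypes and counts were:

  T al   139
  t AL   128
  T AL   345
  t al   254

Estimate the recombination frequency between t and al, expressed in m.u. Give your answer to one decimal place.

The recombinant classes are T al and t AL: 139 + 128 = 267.
Recombination frequency = 267/866 = 0.3083 ≈ 30.8%, i.e. 30.8 m.u.

30.8 m.u.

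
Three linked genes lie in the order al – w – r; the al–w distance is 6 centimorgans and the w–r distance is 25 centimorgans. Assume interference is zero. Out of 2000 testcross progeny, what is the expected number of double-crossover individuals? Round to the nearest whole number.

30

Map distances give recombination frequencies of 0.060 and 0.250 for the two intervals.
With no interference, expected double-crossover frequency = 0.060 × 0.250 = 0.01500.
Expected number = 0.01500 × 2000 = 30.00 ≈ 30.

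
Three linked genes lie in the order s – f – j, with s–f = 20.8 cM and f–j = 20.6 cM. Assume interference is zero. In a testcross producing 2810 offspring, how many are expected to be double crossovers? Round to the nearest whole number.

120

Map distances give recombination frequencies of 0.208 and 0.206 for the two intervals.
With no interference, expected double-crossover frequency = 0.208 × 0.206 = 0.04285.
Expected number = 0.04285 × 2810 = 120.40 ≈ 120.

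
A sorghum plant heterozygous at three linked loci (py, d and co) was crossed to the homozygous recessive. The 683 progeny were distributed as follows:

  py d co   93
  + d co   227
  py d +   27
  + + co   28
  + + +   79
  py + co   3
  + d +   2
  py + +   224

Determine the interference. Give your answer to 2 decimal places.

The two most frequent reciprocal classes, + d co and py + +, are the parental types, so the F1 was + d co / py + +.
The two rarest classes, + d + and py + co, are the double crossovers. Comparing them with the parentals, only the co allele has switched, so co is the middle locus and the order is d – co – py.
d–co: (55 + 5)/683 = 0.0878; co–py: (172 + 5)/683 = 0.2592.
Expected DCO frequency = 0.0878 × 0.2592 ≈ 0.02276; observed = 5/683 ≈ 0.00732.
Coefficient of coincidence = 0.00732/0.02276 ≈ 0.32; interference = 1 − 0.32 = 0.68.

0.68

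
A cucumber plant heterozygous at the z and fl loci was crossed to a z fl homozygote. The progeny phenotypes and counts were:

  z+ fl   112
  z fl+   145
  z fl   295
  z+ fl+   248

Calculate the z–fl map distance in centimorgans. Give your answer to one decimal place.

32.1 centimorgans

The two most frequent classes, z+ fl+ (248) and z fl (295), are the parental types, so the F1 was z+ fl+ / z fl.
The recombinant classes are z+ fl and z fl+: 112 + 145 = 257.
Recombination frequency = 257/800 = 0.3212 ≈ 32.1%, i.e. 32.1 centimorgans.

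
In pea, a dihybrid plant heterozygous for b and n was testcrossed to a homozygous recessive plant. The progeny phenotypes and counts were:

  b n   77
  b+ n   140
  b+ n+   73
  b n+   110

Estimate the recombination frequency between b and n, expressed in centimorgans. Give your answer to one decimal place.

37.5 centimorgans

The two most frequent classes, b+ n (140) and b n+ (110), are the parental types, so the F1 was b+ n / b n+.
The recombinant classes are b+ n+ and b n: 73 + 77 = 150.
Recombination frequency = 150/400 = 0.3750 ≈ 37.5%, i.e. 37.5 centimorgans.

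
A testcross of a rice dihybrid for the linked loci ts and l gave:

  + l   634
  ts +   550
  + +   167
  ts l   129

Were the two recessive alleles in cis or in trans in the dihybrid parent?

trans

The two most frequent classes are + l (634) and ts + (550); these are the parental (non-recombinant) types.
So the F1 carried + l on one chromosome and ts + on the other — the recessive alleles are on opposite chromosomes (trans / repulsion).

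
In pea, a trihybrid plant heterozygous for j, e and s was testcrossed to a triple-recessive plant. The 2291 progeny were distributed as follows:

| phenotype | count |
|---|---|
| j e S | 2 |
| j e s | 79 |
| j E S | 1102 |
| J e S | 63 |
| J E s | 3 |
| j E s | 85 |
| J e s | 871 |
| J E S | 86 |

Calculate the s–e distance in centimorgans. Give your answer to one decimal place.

6.7 centimorgans

The two most frequent reciprocal classes, j E S and J e s, are the parental types, so the F1 was j E S / J e s.
The two rarest classes, j e S and J E s, are the double crossovers. Comparing them with the parentals, only the e allele has switched, so e is the middle locus and the order is j – e – s.
Crossovers in the e–s interval produce the single-crossover classes j E s and J e S (85 + 63 = 148) plus the double crossovers (5).
RF(e–s) = (148 + 5) / 2291 = 153/2291 = 0.0668 → 6.7 centimorgans.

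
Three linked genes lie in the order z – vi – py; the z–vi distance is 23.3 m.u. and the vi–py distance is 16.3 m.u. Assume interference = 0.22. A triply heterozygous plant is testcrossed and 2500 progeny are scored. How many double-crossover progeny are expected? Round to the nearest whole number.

74

Map distances give recombination frequencies of 0.233 and 0.163 for the two intervals.
With interference 0.22 (so coincidence = 0.78), expected double-crossover frequency = 0.233 × 0.163 × 0.78 = 0.02962.
Expected number = 0.02962 × 2500 = 74.06 ≈ 74.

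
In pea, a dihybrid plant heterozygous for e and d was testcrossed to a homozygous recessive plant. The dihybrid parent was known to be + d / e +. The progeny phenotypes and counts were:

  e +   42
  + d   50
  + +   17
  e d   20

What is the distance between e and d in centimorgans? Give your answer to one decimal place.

28.7 centimorgans

The recombinant classes are + + and e d: 17 + 20 = 37.
Recombination frequency = 37/129 = 0.2868 ≈ 28.7%, i.e. 28.7 centimorgans.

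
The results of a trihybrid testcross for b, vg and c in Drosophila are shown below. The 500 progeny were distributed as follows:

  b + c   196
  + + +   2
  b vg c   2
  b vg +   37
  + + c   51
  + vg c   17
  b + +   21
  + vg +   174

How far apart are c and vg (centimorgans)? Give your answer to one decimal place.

The two most frequent reciprocal classes, + vg + and b + c, are the parental types, so the F1 was + vg + / b + c.
The two rarest classes, + + + and b vg c, are the double crossovers. Comparing them with the parentals, only the vg allele has switched, so vg is the middle locus and the order is c – vg – b.
Crossovers in the c–vg interval produce the single-crossover classes + vg c and b + + (17 + 21 = 38) plus the double crossovers (4).
RF(c–vg) = (38 + 4) / 500 = 42/500 = 0.0840 → 8.4 centimorgans.

8.4 centimorgans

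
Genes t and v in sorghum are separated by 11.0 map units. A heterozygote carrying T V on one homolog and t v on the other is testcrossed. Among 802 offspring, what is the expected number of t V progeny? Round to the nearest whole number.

44

A map distance of 11.0 map units corresponds to a recombination frequency of 0.110.
The F1 is T V / t v, so t V is a recombinant gamete class with expected frequency r/2 = 0.110/2 = 0.0550.
Expected number = 0.0550 × 802 = 44.11 ≈ 44.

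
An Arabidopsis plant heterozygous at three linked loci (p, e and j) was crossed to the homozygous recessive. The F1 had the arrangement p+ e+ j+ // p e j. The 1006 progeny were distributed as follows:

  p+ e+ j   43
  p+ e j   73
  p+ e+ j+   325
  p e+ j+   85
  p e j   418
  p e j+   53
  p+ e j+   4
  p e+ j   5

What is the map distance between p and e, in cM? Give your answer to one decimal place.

The two rarest classes, p+ e j+ and p e+ j, are the double crossovers. Comparing them with the parentals, only the e allele has switched, so e is the middle locus and the order is p – e – j.
Crossovers in the p–e interval produce the single-crossover classes p e+ j+ and p+ e j (85 + 73 = 158) plus the double crossovers (9).
RF(p–e) = (158 + 9) / 1006 = 167/1006 = 0.1660 → 16.6 cM.

16.6 cM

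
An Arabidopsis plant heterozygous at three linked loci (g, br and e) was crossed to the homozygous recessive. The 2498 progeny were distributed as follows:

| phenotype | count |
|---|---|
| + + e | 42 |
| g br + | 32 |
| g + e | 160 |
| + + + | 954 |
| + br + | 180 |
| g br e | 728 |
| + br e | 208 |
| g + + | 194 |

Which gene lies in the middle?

The two most frequent reciprocal classes, + + + and g br e, are the parental types, so the F1 was + + + / g br e.
The two rarest classes, + + e and g br +, are the double crossovers. Comparing them with the parentals, only the e allele has switched, so e is the middle locus and the order is g – e – br.

e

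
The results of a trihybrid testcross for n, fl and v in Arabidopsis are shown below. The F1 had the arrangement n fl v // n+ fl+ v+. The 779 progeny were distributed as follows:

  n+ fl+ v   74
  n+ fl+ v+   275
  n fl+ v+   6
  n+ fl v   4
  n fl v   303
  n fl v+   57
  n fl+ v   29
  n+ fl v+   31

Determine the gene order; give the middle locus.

The two rarest classes, n+ fl v and n fl+ v+, are the double crossovers. Comparing them with the parentals, only the n allele has switched, so n is the middle locus and the order is v – n – fl.

n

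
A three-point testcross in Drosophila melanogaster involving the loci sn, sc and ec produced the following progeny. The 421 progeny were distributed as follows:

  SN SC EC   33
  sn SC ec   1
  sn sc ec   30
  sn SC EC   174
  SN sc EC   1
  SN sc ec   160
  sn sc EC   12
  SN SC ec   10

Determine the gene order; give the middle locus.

The two most frequent reciprocal classes, sn SC EC and SN sc ec, are the parental types, so the F1 was sn SC EC / SN sc ec.
The two rarest classes, sn SC ec and SN sc EC, are the double crossovers. Comparing them with the parentals, only the ec allele has switched, so ec is the middle locus and the order is sc – ec – sn.

ec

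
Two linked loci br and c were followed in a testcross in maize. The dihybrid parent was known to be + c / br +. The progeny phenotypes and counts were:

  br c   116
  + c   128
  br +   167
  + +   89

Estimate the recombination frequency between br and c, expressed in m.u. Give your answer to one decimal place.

41.0 m.u.

The recombinant classes are + + and br c: 89 + 116 = 205.
Recombination frequency = 205/500 = 0.4100 ≈ 41.0%, i.e. 41.0 m.u.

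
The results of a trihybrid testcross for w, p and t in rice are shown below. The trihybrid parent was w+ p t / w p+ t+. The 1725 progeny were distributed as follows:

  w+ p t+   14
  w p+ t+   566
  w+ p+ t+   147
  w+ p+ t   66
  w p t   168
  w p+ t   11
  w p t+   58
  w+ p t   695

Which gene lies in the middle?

The two rarest classes, w+ p t+ and w p+ t, are the double crossovers. Comparing them with the parentals, only the t allele has switched, so t is the middle locus and the order is w – t – p.

t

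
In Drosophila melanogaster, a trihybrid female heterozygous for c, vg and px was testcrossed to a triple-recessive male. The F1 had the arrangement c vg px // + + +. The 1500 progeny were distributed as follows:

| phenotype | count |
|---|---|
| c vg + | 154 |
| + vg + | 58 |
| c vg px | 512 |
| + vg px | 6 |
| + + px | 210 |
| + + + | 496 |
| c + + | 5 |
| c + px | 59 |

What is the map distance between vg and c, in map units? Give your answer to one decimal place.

The two rarest classes, + vg px and c + +, are the double crossovers. Comparing them with the parentals, only the c allele has switched, so c is the middle locus and the order is px – c – vg.
Crossovers in the c–vg interval produce the single-crossover classes c + px and + vg + (59 + 58 = 117) plus the double crossovers (11).
RF(c–vg) = (117 + 11) / 1500 = 128/1500 = 0.0853 → 8.5 map units.

8.5 map units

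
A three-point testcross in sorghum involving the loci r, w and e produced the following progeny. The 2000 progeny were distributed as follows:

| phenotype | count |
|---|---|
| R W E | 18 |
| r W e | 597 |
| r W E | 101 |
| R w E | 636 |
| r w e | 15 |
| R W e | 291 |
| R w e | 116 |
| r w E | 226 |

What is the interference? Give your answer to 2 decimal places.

0.52

The two most frequent reciprocal classes, r W e and R w E, are the parental types, so the F1 was r W e / R w E.
The two rarest classes, r w e and R W E, are the double crossovers. Comparing them with the parentals, only the w allele has switched, so w is the middle locus and the order is r – w – e.
r–w: (517 + 33)/2000 = 0.2750; w–e: (217 + 33)/2000 = 0.1250.
Expected DCO frequency = 0.2750 × 0.1250 ≈ 0.03438; observed = 33/2000 ≈ 0.01650.
Coefficient of coincidence = 0.01650/0.03438 ≈ 0.48; interference = 1 − 0.48 = 0.52.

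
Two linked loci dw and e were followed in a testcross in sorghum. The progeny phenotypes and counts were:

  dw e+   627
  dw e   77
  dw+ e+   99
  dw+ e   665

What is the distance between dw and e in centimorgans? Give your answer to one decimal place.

12.0 centimorgans

The two most frequent classes, dw+ e (665) and dw e+ (627), are the parental types, so the F1 was dw+ e / dw e+.
The recombinant classes are dw+ e+ and dw e: 99 + 77 = 176.
Recombination frequency = 176/1468 = 0.1199 ≈ 12.0%, i.e. 12.0 centimorgans.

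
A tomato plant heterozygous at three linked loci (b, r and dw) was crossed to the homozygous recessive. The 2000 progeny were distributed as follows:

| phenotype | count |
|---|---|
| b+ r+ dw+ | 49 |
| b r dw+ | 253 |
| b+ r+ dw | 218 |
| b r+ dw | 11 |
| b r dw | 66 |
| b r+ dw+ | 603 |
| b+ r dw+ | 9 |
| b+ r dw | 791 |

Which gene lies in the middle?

The two most frequent reciprocal classes, b r+ dw+ and b+ r dw, are the parental types, so the F1 was b r+ dw+ / b+ r dw.
The two rarest classes, b r+ dw and b+ r dw+, are the double crossovers. Comparing them with the parentals, only the dw allele has switched, so dw is the middle locus and the order is b – dw – r.

dw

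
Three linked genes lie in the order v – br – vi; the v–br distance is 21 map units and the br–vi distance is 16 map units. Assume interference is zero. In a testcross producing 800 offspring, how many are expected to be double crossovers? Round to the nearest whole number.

27

Map distances give recombination frequencies of 0.210 and 0.160 for the two intervals.
With no interference, expected double-crossover frequency = 0.210 × 0.160 = 0.03360.
Expected number = 0.03360 × 800 = 26.88 ≈ 27.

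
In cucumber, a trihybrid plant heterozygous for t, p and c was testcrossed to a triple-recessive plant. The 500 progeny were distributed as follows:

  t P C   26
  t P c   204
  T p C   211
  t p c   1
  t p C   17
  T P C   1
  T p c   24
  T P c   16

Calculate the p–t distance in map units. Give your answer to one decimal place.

7.0 map units

The two most frequent reciprocal classes, T p C and t P c, are the parental types, so the F1 was T p C / t P c.
The two rarest classes, T P C and t p c, are the double crossovers. Comparing them with the parentals, only the p allele has switched, so p is the middle locus and the order is t – p – c.
Crossovers in the t–p interval produce the single-crossover classes t p C and T P c (17 + 16 = 33) plus the double crossovers (2).
RF(t–p) = (33 + 2) / 500 = 35/500 = 0.0700 → 7.0 map units.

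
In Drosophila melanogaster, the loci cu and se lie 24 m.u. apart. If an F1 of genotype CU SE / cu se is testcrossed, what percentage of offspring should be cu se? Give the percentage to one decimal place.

38.0%

A map distance of 24 m.u. corresponds to a recombination frequency of 0.240.
The F1 is CU SE / cu se, so cu se is a parental gamete class with expected frequency (1 − r)/2 = 0.760/2 = 0.3800.
That is 0.3800 = 38.0% of the progeny.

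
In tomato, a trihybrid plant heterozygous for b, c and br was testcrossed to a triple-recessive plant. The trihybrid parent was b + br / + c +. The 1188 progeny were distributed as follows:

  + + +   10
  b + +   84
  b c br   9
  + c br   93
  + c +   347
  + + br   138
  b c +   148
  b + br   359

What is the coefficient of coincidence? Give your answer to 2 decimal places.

0.38

The two rarest classes, b c br and + + +, are the double crossovers. Comparing them with the parentals, only the c allele has switched, so c is the middle locus and the order is br – c – b.
br–c: (177 + 19)/1188 = 0.1650; c–b: (286 + 19)/1188 = 0.2567.
Expected DCO frequency = 0.1650 × 0.2567 ≈ 0.04236; observed = 19/1188 ≈ 0.01599.
Coefficient of coincidence = 0.01599/0.04236 ≈ 0.38.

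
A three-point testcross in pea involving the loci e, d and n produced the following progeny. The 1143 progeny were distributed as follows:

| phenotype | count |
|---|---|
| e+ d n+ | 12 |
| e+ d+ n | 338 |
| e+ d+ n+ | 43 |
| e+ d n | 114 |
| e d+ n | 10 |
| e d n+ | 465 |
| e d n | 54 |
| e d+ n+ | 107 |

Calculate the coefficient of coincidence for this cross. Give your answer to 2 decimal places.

0.87

The two most frequent reciprocal classes, e d n+ and e+ d+ n, are the parental types, so the F1 was e d n+ / e+ d+ n.
The two rarest classes, e+ d n+ and e d+ n, are the double crossovers. Comparing them with the parentals, only the e allele has switched, so e is the middle locus and the order is n – e – d.
n–e: (97 + 22)/1143 = 0.1041; e–d: (221 + 22)/1143 = 0.2126.
Expected DCO frequency = 0.1041 × 0.2126 ≈ 0.02213; observed = 22/1143 ≈ 0.01925.
Coefficient of coincidence = 0.01925/0.02213 ≈ 0.87.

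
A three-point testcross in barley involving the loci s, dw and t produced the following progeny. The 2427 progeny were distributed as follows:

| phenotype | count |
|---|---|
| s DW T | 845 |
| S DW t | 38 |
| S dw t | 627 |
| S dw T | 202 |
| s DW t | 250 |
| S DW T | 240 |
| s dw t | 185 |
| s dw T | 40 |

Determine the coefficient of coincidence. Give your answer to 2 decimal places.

The two most frequent reciprocal classes, s DW T and S dw t, are the parental types, so the F1 was s DW T / S dw t.
The two rarest classes, s dw T and S DW t, are the double crossovers. Comparing them with the parentals, only the dw allele has switched, so dw is the middle locus and the order is s – dw – t.
s–dw: (425 + 78)/2427 = 0.2073; dw–t: (452 + 78)/2427 = 0.2184.
Expected DCO frequency = 0.2073 × 0.2184 ≈ 0.04527; observed = 78/2427 ≈ 0.03214.
Coefficient of coincidence = 0.03214/0.04527 ≈ 0.71.

0.71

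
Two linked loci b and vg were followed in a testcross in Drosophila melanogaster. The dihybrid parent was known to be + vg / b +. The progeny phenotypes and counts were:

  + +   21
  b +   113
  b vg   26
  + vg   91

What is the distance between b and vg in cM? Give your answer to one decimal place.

18.7 cM

The recombinant classes are + + and b vg: 21 + 26 = 47.
Recombination frequency = 47/251 = 0.1873 ≈ 18.7%, i.e. 18.7 cM.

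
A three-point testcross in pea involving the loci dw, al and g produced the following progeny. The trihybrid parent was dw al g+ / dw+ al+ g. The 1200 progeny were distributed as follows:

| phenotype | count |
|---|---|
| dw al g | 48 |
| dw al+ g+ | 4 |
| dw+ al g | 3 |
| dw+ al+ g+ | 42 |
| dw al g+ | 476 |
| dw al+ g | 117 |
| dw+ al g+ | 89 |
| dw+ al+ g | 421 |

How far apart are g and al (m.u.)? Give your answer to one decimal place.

The two rarest classes, dw al+ g+ and dw+ al g, are the double crossovers. Comparing them with the parentals, only the al allele has switched, so al is the middle locus and the order is g – al – dw.
Crossovers in the g–al interval produce the single-crossover classes dw al g and dw+ al+ g+ (48 + 42 = 90) plus the double crossovers (7).
RF(g–al) = (90 + 7) / 1200 = 97/1200 = 0.0808 → 8.1 m.u.

8.1 m.u.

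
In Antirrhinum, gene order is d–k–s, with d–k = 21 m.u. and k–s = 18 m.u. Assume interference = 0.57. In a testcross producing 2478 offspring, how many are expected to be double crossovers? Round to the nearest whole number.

Map distances give recombination frequencies of 0.210 and 0.180 for the two intervals.
With interference 0.57 (so coincidence = 0.43), expected double-crossover frequency = 0.210 × 0.180 × 0.43 = 0.01625.
Expected number = 0.01625 × 2478 = 40.28 ≈ 40.

40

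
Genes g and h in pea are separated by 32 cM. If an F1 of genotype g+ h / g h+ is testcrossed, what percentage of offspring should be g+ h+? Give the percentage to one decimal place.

A map distance of 32 cM corresponds to a recombination frequency of 0.320.
The F1 is g+ h / g h+, so g+ h+ is a recombinant gamete class with expected frequency r/2 = 0.320/2 = 0.1600.
That is 0.1600 = 16.0% of the progeny.

16.0%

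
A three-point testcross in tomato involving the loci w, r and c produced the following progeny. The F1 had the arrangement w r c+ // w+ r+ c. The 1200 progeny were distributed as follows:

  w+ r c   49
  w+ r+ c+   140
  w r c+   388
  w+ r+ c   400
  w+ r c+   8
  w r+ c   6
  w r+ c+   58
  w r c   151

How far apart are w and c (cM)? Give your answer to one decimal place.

25.4 cM

The two rarest classes, w+ r c+ and w r+ c, are the double crossovers. Comparing them with the parentals, only the w allele has switched, so w is the middle locus and the order is c – w – r.
Crossovers in the c–w interval produce the single-crossover classes w r c and w+ r+ c+ (151 + 140 = 291) plus the double crossovers (14).
RF(c–w) = (291 + 14) / 1200 = 305/1200 = 0.2542 → 25.4 cM.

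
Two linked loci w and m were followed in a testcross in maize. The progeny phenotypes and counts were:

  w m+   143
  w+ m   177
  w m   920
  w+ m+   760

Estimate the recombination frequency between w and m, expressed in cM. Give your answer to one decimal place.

16.0 cM

The two most frequent classes, w+ m+ (760) and w m (920), are the parental types, so the F1 was w+ m+ / w m.
The recombinant classes are w+ m and w m+: 177 + 143 = 320.
Recombination frequency = 320/2000 = 0.1600 ≈ 16.0%, i.e. 16.0 cM.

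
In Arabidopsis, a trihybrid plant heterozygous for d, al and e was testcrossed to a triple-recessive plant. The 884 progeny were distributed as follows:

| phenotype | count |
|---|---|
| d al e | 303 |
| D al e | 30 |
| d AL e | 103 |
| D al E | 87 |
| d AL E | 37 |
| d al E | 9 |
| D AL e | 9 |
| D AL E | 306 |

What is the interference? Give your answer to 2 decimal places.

0.10

The two most frequent reciprocal classes, D AL E and d al e, are the parental types, so the F1 was D AL E / d al e.
The two rarest classes, D AL e and d al E, are the double crossovers. Comparing them with the parentals, only the e allele has switched, so e is the middle locus and the order is al – e – d.
al–e: (190 + 18)/884 = 0.2353; e–d: (67 + 18)/884 = 0.0962.
Expected DCO frequency = 0.2353 × 0.0962 ≈ 0.02264; observed = 18/884 ≈ 0.02036.
Coefficient of coincidence = 0.02036/0.02264 ≈ 0.90; interference = 1 − 0.90 = 0.10.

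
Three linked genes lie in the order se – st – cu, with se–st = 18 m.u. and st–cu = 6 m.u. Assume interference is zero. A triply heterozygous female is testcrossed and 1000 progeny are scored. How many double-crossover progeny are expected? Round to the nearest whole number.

Map distances give recombination frequencies of 0.180 and 0.060 for the two intervals.
With no interference, expected double-crossover frequency = 0.180 × 0.060 = 0.01080.
Expected number = 0.01080 × 1000 = 10.80 ≈ 11.

11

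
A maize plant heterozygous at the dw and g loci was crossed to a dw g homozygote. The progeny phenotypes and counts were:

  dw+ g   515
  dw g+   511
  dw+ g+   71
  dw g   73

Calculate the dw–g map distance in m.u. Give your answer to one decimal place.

The two most frequent classes, dw+ g (515) and dw g+ (511), are the parental types, so the F1 was dw+ g / dw g+.
The recombinant classes are dw+ g+ and dw g: 71 + 73 = 144.
Recombination frequency = 144/1170 = 0.1231 ≈ 12.3%, i.e. 12.3 m.u.

12.3 m.u.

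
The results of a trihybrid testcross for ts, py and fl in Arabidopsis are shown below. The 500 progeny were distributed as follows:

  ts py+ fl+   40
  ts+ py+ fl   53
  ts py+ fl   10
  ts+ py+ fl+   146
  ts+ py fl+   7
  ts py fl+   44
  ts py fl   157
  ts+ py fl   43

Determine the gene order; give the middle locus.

py

The two most frequent reciprocal classes, ts py fl and ts+ py+ fl+, are the parental types, so the F1 was ts py fl / ts+ py+ fl+.
The two rarest classes, ts py+ fl and ts+ py fl+, are the double crossovers. Comparing them with the parentals, only the py allele has switched, so py is the middle locus and the order is fl – py – ts.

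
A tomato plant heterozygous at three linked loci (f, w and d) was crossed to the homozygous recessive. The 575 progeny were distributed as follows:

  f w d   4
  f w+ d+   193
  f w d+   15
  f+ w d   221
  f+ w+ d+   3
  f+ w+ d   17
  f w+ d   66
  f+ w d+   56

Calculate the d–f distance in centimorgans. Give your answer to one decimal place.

The two most frequent reciprocal classes, f w+ d+ and f+ w d, are the parental types, so the F1 was f w+ d+ / f+ w d.
The two rarest classes, f+ w+ d+ and f w d, are the double crossovers. Comparing them with the parentals, only the f allele has switched, so f is the middle locus and the order is w – f – d.
Crossovers in the f–d interval produce the single-crossover classes f w+ d and f+ w d+ (66 + 56 = 122) plus the double crossovers (7).
RF(f–d) = (122 + 7) / 575 = 129/575 = 0.2243 → 22.4 centimorgans.

22.4 centimorgans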